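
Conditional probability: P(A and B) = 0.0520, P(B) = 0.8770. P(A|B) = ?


P(A|B) = 0.0520/0.8770 = 0.0593

P(A|B) = 0.0593


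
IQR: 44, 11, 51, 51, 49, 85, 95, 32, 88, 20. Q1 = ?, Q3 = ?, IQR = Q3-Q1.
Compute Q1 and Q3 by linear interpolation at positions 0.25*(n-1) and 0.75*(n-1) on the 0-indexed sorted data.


Sorted: 11, 20, 32, 44, 49, 51, 51, 85, 88, 95
Q1 (25th %ile) = 35.0000
Q3 (75th %ile) = 76.5000
IQR = 76.5000 - 35.0000 = 41.5000

IQR = 41.5000


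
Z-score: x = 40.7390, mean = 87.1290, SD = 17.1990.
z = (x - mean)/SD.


z = (40.7390 - 87.1290)/17.1990
= -46.3900/17.1990
= -2.6972

z = -2.6972


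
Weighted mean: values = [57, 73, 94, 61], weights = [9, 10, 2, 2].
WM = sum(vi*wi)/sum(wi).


Numerator = 57*9 + 73*10 + 94*2 + 61*2 = 1553
Denominator = 9 + 10 + 2 + 2 = 23
WM = 1553/23 = 67.5217

WM = 67.5217


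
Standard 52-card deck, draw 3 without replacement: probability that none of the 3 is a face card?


P(no face cards) = (40/52) × (39/51) × (38/50)
= 0.4471

P = 0.4471


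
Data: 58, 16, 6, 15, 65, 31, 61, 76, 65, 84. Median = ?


Sorted: 6, 15, 16, 31, 58, 61, 65, 65, 76, 84
n = 10 (even)
Middle values: 58 and 61
Median = (58+61)/2 = 59.5000

Median = 59.5000


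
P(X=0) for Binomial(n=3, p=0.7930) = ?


C(3,0) = 1
p^0 = 1.000000
(1-p)^3 = 0.008870
P = 1 * 1.000000 * 0.008870 = 0.0089

P(X=0) = 0.0089


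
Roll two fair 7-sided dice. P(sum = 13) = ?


Total outcomes = 7×7 = 49
Favorable (sum = 13): 2
P = 2/49 = 0.0408

P = 0.0408


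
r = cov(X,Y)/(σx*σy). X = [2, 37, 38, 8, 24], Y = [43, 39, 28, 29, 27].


Mean X = 21.8000, Mean Y = 33.2000
SD X = 14.702381, SD Y = 6.523803
Cov = -29.160000
r = -29.160000/(14.702381*6.523803) = -0.3040

r = -0.3040


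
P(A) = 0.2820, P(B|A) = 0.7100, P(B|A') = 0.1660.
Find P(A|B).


P(B) = P(B|A)*P(A) + P(B|A')*P(A')
= 0.7100*0.2820 + 0.1660*0.7180
= 0.200220 + 0.119188 = 0.319408
P(A|B) = 0.200220/0.319408 = 0.6268

P(A|B) = 0.6268


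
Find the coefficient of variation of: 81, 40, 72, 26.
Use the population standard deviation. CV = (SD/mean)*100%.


Mean = 54.7500
SD = 22.5319
CV = (22.5319/54.7500)*100 = 41.1542%

CV = 41.1542%


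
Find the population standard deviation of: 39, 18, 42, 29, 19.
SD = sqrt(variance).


Mean = 29.4000
Variance = 97.8400
SD = sqrt(97.8400) = 9.8914

SD = 9.8914


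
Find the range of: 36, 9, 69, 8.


Max = 69, Min = 8
Range = 69 - 8 = 61

Range = 61


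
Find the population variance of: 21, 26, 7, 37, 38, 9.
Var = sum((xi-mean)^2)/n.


Mean = 23.0000
Squared deviations: 4.0000, 9.0000, 256.0000, 196.0000, 225.0000, 196.0000
Sum = 886.0000
Variance = 886.0000/6 = 147.6667

Variance = 147.6667


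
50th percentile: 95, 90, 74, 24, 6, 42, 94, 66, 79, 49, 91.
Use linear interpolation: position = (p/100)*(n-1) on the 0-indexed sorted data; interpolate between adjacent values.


Sorted: 6, 24, 42, 49, 66, 74, 79, 90, 91, 94, 95
n = 11
Index = 50/100 * 10 = 5.0000
Lower = data[5] = 74, Upper = data[6] = 79
P50 = 74 + 0*(5) = 74.0000

P50 = 74.0000


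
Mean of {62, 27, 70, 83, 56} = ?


Sum = 62 + 27 + 70 + 83 + 56 = 298
n = 5
Mean = 298/5 = 59.6000

Mean = 59.6000


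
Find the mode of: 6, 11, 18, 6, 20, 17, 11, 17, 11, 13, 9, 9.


Frequencies: 6:2, 9:2, 11:3, 13:1, 17:2, 18:1, 20:1
Max frequency = 3
Mode = 11

Mode = 11


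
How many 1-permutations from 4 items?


P(4,1) = 4!/3!
= 24/6
= 4

P(4,1) = 4


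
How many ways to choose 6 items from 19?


C(19,6) = 19!/(6! × 13!)
= 121645100408832000/(720 × 6227020800)
= 27132

C(19,6) = 27132


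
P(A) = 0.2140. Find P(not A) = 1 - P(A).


P(not A) = 1 - 0.2140 = 0.7860

P(not A) = 0.7860


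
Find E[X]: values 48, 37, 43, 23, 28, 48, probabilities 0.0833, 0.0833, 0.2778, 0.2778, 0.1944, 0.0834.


E[X] = 48*0.0833 + 37*0.0833 + 43*0.2778 + 23*0.2778 + 28*0.1944 + 48*0.0834
= 3.9984 + 3.0821 + 11.9454 + 6.3894 + 5.4432 + 4.0032
= 34.8617

E[X] = 34.8617


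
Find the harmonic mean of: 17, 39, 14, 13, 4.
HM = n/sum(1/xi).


Sum of reciprocals = 1/17 + 1/39 + 1/14 + 1/13 + 1/4 = 0.482816
HM = 5/0.482816 = 10.3559

HM = 10.3559


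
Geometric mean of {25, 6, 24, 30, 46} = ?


Product = 25 × 6 × 24 × 30 × 46 = 4968000
GM = 4968000^(1/5) = 21.8392

GM = 21.8392


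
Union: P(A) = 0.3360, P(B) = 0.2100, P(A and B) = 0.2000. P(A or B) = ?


P(A∪B) = 0.3360 + 0.2100 - 0.2000
= 0.5460 - 0.2000
= 0.3460

P(A∪B) = 0.3460


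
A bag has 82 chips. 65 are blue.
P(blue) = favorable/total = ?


P = 65/82 = 0.7927

P = 0.7927


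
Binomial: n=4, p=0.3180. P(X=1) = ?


C(4,1) = 4
p^1 = 0.318000
(1-p)^3 = 0.317215
P = 4 * 0.318000 * 0.317215 = 0.4035

P(X=1) = 0.4035


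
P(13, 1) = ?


P(13,1) = 13!/12!
= 6227020800/479001600
= 13

P(13,1) = 13


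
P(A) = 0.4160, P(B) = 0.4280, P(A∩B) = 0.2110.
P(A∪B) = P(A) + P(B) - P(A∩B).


P(A∪B) = 0.4160 + 0.4280 - 0.2110
= 0.8440 - 0.2110
= 0.6330

P(A∪B) = 0.6330


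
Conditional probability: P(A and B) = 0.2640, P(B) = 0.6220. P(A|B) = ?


P(A|B) = 0.2640/0.6220 = 0.4244

P(A|B) = 0.4244


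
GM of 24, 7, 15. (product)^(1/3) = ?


Product = 24 × 7 × 15 = 2520
GM = 2520^(1/3) = 13.6082

GM = 13.6082


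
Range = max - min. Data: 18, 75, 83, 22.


Max = 83, Min = 18
Range = 83 - 18 = 65

Range = 65


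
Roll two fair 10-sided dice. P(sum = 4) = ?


Total outcomes = 10×10 = 100
Favorable (sum = 4): 3
P = 3/100 = 0.0300

P = 0.0300


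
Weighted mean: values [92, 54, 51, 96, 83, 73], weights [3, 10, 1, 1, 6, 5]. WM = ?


Numerator = 92*3 + 54*10 + 51*1 + 96*1 + 83*6 + 73*5 = 1826
Denominator = 3 + 10 + 1 + 1 + 6 + 5 = 26
WM = 1826/26 = 70.2308

WM = 70.2308


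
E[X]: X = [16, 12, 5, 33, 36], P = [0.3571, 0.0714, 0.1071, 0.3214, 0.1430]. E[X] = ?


E[X] = 16*0.3571 + 12*0.0714 + 5*0.1071 + 33*0.3214 + 36*0.1430
= 5.7136 + 0.8568 + 0.5355 + 10.6062 + 5.1480
= 22.8601

E[X] = 22.8601


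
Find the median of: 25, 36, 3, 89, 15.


Sorted: 3, 15, 25, 36, 89
n = 5 (odd)
Middle value = 25

Median = 25


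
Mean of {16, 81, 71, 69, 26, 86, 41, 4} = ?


Sum = 16 + 81 + 71 + 69 + 26 + 86 + 41 + 4 = 394
n = 8
Mean = 394/8 = 49.2500

Mean = 49.2500


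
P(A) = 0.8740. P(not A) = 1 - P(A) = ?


P(not A) = 1 - 0.8740 = 0.1260

P(not A) = 0.1260


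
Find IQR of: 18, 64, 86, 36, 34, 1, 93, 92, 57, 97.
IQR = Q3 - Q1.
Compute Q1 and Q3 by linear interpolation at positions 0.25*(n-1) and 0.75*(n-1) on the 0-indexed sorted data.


Sorted: 1, 18, 34, 36, 57, 64, 86, 92, 93, 97
Q1 (25th %ile) = 34.5000
Q3 (75th %ile) = 90.5000
IQR = 90.5000 - 34.5000 = 56.0000

IQR = 56.0000


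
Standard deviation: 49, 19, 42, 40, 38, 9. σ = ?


Mean = 32.8333
Variance = 197.1389
SD = sqrt(197.1389) = 14.0406

SD = 14.0406


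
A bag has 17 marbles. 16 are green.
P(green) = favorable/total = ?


P = 16/17 = 0.9412

P = 0.9412


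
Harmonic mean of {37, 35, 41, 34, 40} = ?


Sum of reciprocals = 1/37 + 1/35 + 1/41 + 1/34 + 1/40 = 0.134400
HM = 5/0.134400 = 37.2023

HM = 37.2023


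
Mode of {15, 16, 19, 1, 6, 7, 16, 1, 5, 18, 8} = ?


Frequencies: 1:2, 5:1, 6:1, 7:1, 8:1, 15:1, 16:2, 18:1, 19:1
Max frequency = 2
Mode = 1, 16

Mode = 1, 16


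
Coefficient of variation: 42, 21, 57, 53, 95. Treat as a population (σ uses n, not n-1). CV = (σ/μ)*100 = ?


Mean = 53.6000
SD = 24.1793
CV = (24.1793/53.6000)*100 = 45.1107%

CV = 45.1107%


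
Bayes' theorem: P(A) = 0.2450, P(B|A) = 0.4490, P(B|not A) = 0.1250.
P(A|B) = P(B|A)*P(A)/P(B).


P(B) = P(B|A)*P(A) + P(B|A')*P(A')
= 0.4490*0.2450 + 0.1250*0.7550
= 0.110005 + 0.094375 = 0.204380
P(A|B) = 0.110005/0.204380 = 0.5382

P(A|B) = 0.5382


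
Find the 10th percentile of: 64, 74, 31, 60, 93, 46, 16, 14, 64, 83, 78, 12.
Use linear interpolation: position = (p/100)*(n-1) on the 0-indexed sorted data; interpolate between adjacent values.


Sorted: 12, 14, 16, 31, 46, 60, 64, 64, 74, 78, 83, 93
n = 12
Index = 10/100 * 11 = 1.1000
Lower = data[1] = 14, Upper = data[2] = 16
P10 = 14 + 0.1000*(2) = 14.2000

P10 = 14.2000


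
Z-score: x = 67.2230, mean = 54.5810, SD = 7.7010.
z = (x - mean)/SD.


z = (67.2230 - 54.5810)/7.7010
= 12.6420/7.7010
= 1.6416

z = 1.6416


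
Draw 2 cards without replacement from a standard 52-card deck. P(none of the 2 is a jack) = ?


P(no jacks) = (48/52) × (47/51)
= 0.8507

P = 0.8507


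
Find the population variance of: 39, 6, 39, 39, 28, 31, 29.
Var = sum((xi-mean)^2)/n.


Mean = 30.1429
Squared deviations: 78.4490, 582.8776, 78.4490, 78.4490, 4.5918, 0.7347, 1.3061
Sum = 824.8571
Variance = 824.8571/7 = 117.8367

Variance = 117.8367


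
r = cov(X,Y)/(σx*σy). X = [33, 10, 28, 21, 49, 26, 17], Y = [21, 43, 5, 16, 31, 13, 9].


Mean X = 26.2857, Mean Y = 19.7143
SD X = 11.609286, SD Y = 12.313921
Cov = -2.632653
r = -2.632653/(11.609286*12.313921) = -0.0184

r = -0.0184


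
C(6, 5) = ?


C(6,5) = 6!/(5! × 1!)
= 720/(120 × 1)
= 6

C(6,5) = 6


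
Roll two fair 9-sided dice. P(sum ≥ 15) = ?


Total outcomes = 9×9 = 81
Favorable (sum ≥ 15): 10
P = 10/81 = 0.1235

P = 0.1235


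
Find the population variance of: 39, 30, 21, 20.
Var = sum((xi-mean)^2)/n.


Mean = 27.5000
Squared deviations: 132.2500, 6.2500, 42.2500, 56.2500
Sum = 237.0000
Variance = 237.0000/4 = 59.2500

Variance = 59.2500


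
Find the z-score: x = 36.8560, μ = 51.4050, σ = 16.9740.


z = (36.8560 - 51.4050)/16.9740
= -14.5490/16.9740
= -0.8571

z = -0.8571


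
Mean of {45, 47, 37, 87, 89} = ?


Sum = 45 + 47 + 37 + 87 + 89 = 305
n = 5
Mean = 305/5 = 61.0000

Mean = 61.0000


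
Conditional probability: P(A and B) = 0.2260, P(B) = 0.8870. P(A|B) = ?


P(A|B) = 0.2260/0.8870 = 0.2548

P(A|B) = 0.2548


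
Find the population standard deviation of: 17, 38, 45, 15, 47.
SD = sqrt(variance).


Mean = 32.4000
Variance = 188.6400
SD = sqrt(188.6400) = 13.7346

SD = 13.7346


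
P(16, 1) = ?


P(16,1) = 16!/15!
= 20922789888000/1307674368000
= 16

P(16,1) = 16


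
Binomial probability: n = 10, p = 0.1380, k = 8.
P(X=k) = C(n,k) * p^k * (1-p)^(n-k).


C(10,8) = 45
p^8 = 1.315324e-07
(1-p)^2 = 0.743044
P = 45 * 1.315324e-07 * 0.743044 = 4.3980e-06

P(X=8) = 4.3980e-06


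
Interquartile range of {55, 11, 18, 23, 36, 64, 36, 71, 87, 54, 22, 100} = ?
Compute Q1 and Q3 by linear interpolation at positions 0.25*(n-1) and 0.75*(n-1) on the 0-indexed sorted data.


Sorted: 11, 18, 22, 23, 36, 36, 54, 55, 64, 71, 87, 100
Q1 (25th %ile) = 22.7500
Q3 (75th %ile) = 65.7500
IQR = 65.7500 - 22.7500 = 43.0000

IQR = 43.0000


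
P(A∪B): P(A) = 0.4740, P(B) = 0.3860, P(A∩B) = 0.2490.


P(A∪B) = 0.4740 + 0.3860 - 0.2490
= 0.8600 - 0.2490
= 0.6110

P(A∪B) = 0.6110


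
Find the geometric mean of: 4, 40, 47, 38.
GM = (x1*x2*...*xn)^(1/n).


Product = 4 × 40 × 47 × 38 = 285760
GM = 285760^(1/4) = 23.1207

GM = 23.1207


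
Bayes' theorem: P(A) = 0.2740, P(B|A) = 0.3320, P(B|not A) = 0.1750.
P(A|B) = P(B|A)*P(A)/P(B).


P(B) = P(B|A)*P(A) + P(B|A')*P(A')
= 0.3320*0.2740 + 0.1750*0.7260
= 0.090968 + 0.127050 = 0.218018
P(A|B) = 0.090968/0.218018 = 0.4172

P(A|B) = 0.4172


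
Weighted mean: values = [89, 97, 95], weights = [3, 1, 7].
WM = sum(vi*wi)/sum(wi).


Numerator = 89*3 + 97*1 + 95*7 = 1029
Denominator = 3 + 1 + 7 = 11
WM = 1029/11 = 93.5455

WM = 93.5455


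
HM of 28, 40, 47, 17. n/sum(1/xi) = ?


Sum of reciprocals = 1/28 + 1/40 + 1/47 + 1/17 = 0.140814
HM = 4/0.140814 = 28.4062

HM = 28.4062


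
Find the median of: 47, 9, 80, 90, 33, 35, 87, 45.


Sorted: 9, 33, 35, 45, 47, 80, 87, 90
n = 8 (even)
Middle values: 45 and 47
Median = (45+47)/2 = 46.0000

Median = 46.0000


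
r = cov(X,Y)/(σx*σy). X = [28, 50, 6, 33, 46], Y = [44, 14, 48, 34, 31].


Mean X = 32.6000, Mean Y = 34.2000
SD X = 15.564061, SD Y = 11.872658
Cov = -161.320000
r = -161.320000/(15.564061*11.872658) = -0.8730

r = -0.8730


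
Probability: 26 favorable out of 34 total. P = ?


P = 26/34 = 0.7647

P = 0.7647


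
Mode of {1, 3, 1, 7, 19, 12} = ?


Frequencies: 1:2, 3:1, 7:1, 12:1, 19:1
Max frequency = 2
Mode = 1

Mode = 1


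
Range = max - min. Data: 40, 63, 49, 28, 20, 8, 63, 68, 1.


Max = 68, Min = 1
Range = 68 - 1 = 67

Range = 67


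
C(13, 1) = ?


C(13,1) = 13!/(1! × 12!)
= 6227020800/(1 × 479001600)
= 13

C(13,1) = 13


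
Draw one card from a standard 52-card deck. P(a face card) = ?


12 face cards in 52 cards
P = 12/52 = 0.2308

P = 0.2308


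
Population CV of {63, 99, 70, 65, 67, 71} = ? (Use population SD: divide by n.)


Mean = 72.5000
SD = 12.1621
CV = (12.1621/72.5000)*100 = 16.7753%

CV = 16.7753%


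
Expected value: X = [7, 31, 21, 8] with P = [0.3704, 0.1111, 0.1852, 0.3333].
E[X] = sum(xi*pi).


E[X] = 7*0.3704 + 31*0.1111 + 21*0.1852 + 8*0.3333
= 2.5928 + 3.4441 + 3.8892 + 2.6664
= 12.5925

E[X] = 12.5925


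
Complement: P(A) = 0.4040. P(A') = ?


P(not A) = 1 - 0.4040 = 0.5960

P(not A) = 0.5960


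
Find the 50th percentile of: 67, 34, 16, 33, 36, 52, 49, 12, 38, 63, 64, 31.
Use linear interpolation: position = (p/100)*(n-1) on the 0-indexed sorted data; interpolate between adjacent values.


Sorted: 12, 16, 31, 33, 34, 36, 38, 49, 52, 63, 64, 67
n = 12
Index = 50/100 * 11 = 5.5000
Lower = data[5] = 36, Upper = data[6] = 38
P50 = 36 + 0.5000*(2) = 37.0000

P50 = 37.0000


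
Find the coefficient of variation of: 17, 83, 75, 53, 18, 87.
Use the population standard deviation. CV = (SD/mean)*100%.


Mean = 55.5000
SD = 28.9353
CV = (28.9353/55.5000)*100 = 52.1356%

CV = 52.1356%


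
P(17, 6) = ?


P(17,6) = 17!/11!
= 355687428096000/39916800
= 8910720

P(17,6) = 8910720


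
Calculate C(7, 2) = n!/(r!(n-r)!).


C(7,2) = 7!/(2! × 5!)
= 5040/(2 × 120)
= 21

C(7,2) = 21


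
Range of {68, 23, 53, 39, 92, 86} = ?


Max = 92, Min = 23
Range = 92 - 23 = 69

Range = 69


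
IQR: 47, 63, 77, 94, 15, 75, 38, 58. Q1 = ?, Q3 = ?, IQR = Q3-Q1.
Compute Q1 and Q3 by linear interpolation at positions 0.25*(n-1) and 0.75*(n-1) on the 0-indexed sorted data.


Sorted: 15, 38, 47, 58, 63, 75, 77, 94
Q1 (25th %ile) = 44.7500
Q3 (75th %ile) = 75.5000
IQR = 75.5000 - 44.7500 = 30.7500

IQR = 30.7500


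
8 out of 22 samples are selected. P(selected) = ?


P = 8/22 = 0.3636

P = 0.3636


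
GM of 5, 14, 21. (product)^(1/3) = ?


Product = 5 × 14 × 21 = 1470
GM = 1470^(1/3) = 11.3703

GM = 11.3703


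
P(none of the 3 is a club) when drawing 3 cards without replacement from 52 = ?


P(no clubs) = (39/52) × (38/51) × (37/50)
= 0.4135

P = 0.4135


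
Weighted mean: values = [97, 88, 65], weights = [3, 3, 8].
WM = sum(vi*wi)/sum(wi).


Numerator = 97*3 + 88*3 + 65*8 = 1075
Denominator = 3 + 3 + 8 = 14
WM = 1075/14 = 76.7857

WM = 76.7857


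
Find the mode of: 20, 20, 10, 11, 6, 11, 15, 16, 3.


Frequencies: 3:1, 6:1, 10:1, 11:2, 15:1, 16:1, 20:2
Max frequency = 2
Mode = 11, 20

Mode = 11, 20


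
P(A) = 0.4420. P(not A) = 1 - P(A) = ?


P(not A) = 1 - 0.4420 = 0.5580

P(not A) = 0.5580


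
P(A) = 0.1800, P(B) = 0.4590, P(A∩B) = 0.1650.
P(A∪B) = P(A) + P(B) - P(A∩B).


P(A∪B) = 0.1800 + 0.4590 - 0.1650
= 0.6390 - 0.1650
= 0.4740

P(A∪B) = 0.4740


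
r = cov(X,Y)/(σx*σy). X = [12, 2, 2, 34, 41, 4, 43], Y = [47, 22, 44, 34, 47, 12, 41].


Mean X = 19.7143, Mean Y = 35.2857
SD X = 17.457821, SD Y = 12.555184
Cov = 102.938776
r = 102.938776/(17.457821*12.555184) = 0.4696

r = 0.4696


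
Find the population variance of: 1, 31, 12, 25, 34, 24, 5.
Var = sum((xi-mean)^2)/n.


Mean = 18.8571
Squared deviations: 318.8776, 147.4490, 47.0204, 37.7347, 229.3061, 26.4490, 192.0204
Sum = 998.8571
Variance = 998.8571/7 = 142.6939

Variance = 142.6939


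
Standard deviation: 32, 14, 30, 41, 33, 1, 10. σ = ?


Mean = 23.0000
Variance = 184.0000
SD = sqrt(184.0000) = 13.5647

SD = 13.5647


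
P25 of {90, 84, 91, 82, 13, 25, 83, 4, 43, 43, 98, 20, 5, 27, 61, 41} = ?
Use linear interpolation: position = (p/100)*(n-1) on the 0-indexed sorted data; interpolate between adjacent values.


Sorted: 4, 5, 13, 20, 25, 27, 41, 43, 43, 61, 82, 83, 84, 90, 91, 98
n = 16
Index = 25/100 * 15 = 3.7500
Lower = data[3] = 20, Upper = data[4] = 25
P25 = 20 + 0.7500*(5) = 23.7500

P25 = 23.7500


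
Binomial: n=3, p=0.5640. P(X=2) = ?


C(3,2) = 3
p^2 = 0.318096
(1-p)^1 = 0.436000
P = 3 * 0.318096 * 0.436000 = 0.4161

P(X=2) = 0.4161


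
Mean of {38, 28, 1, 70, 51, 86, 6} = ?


Sum = 38 + 28 + 1 + 70 + 51 + 86 + 6 = 280
n = 7
Mean = 280/7 = 40.0000

Mean = 40.0000


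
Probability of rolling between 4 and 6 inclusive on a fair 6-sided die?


Favorable outcomes (4 ≤ roll ≤ 6): 3
Total outcomes = 6
P = 3/6 = 0.5000

P = 0.5000


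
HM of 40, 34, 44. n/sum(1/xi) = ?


Sum of reciprocals = 1/40 + 1/34 + 1/44 = 0.077139
HM = 3/0.077139 = 38.8908

HM = 38.8908


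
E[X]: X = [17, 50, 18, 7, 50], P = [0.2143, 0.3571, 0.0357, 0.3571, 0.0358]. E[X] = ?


E[X] = 17*0.2143 + 50*0.3571 + 18*0.0357 + 7*0.3571 + 50*0.0358
= 3.6431 + 17.8550 + 0.6426 + 2.4997 + 1.7900
= 26.4304

E[X] = 26.4304


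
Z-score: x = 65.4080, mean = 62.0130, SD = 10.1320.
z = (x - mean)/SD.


z = (65.4080 - 62.0130)/10.1320
= 3.3950/10.1320
= 0.3351

z = 0.3351


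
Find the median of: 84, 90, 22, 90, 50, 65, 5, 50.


Sorted: 5, 22, 50, 50, 65, 84, 90, 90
n = 8 (even)
Middle values: 50 and 65
Median = (50+65)/2 = 57.5000

Median = 57.5000


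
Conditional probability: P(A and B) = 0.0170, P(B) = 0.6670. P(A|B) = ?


P(A|B) = 0.0170/0.6670 = 0.0255

P(A|B) = 0.0255


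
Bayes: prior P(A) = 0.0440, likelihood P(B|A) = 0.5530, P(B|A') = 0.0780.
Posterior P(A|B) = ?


P(B) = P(B|A)*P(A) + P(B|A')*P(A')
= 0.5530*0.0440 + 0.0780*0.9560
= 0.024332 + 0.074568 = 0.098900
P(A|B) = 0.024332/0.098900 = 0.2460

P(A|B) = 0.2460


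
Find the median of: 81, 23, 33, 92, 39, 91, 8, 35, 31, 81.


Sorted: 8, 23, 31, 33, 35, 39, 81, 81, 91, 92
n = 10 (even)
Middle values: 35 and 39
Median = (35+39)/2 = 37.0000

Median = 37.0000


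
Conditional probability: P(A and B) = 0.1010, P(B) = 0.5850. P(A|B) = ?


P(A|B) = 0.1010/0.5850 = 0.1726

P(A|B) = 0.1726


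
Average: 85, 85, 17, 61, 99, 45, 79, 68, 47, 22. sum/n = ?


Sum = 85 + 85 + 17 + 61 + 99 + 45 + 79 + 68 + 47 + 22 = 608
n = 10
Mean = 608/10 = 60.8000

Mean = 60.8000


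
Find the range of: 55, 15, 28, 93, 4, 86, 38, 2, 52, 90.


Max = 93, Min = 2
Range = 93 - 2 = 91

Range = 91


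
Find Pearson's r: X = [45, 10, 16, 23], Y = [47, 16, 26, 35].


Mean X = 23.5000, Mean Y = 31.0000
SD X = 13.238202, SD Y = 11.423660
Cov = 145.500000
r = 145.500000/(13.238202*11.423660) = 0.9621

r = 0.9621


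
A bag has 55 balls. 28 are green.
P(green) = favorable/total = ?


P = 28/55 = 0.5091

P = 0.5091


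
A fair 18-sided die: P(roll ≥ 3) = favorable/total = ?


Favorable outcomes (roll ≥ 3): 16
Total outcomes = 18
P = 16/18 = 0.8889

P = 0.8889


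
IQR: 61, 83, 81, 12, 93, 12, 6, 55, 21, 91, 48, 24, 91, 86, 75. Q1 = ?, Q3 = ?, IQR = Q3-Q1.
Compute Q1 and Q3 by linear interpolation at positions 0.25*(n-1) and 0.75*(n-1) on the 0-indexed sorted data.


Sorted: 6, 12, 12, 21, 24, 48, 55, 61, 75, 81, 83, 86, 91, 91, 93
Q1 (25th %ile) = 22.5000
Q3 (75th %ile) = 84.5000
IQR = 84.5000 - 22.5000 = 62.0000

IQR = 62.0000


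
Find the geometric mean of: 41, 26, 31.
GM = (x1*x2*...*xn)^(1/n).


Product = 41 × 26 × 31 = 33046
GM = 33046^(1/3) = 32.0902

GM = 32.0902


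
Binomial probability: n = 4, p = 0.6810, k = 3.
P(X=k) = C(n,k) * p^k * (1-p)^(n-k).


C(4,3) = 4
p^3 = 0.315821
(1-p)^1 = 0.319000
P = 4 * 0.315821 * 0.319000 = 0.4030

P(X=3) = 0.4030


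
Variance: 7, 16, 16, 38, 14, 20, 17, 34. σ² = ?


Mean = 20.2500
Squared deviations: 175.5625, 18.0625, 18.0625, 315.0625, 39.0625, 0.0625, 10.5625, 189.0625
Sum = 765.5000
Variance = 765.5000/8 = 95.6875

Variance = 95.6875


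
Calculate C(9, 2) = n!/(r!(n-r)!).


C(9,2) = 9!/(2! × 7!)
= 362880/(2 × 5040)
= 36

C(9,2) = 36


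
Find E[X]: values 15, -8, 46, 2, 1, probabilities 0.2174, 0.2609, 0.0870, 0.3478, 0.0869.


E[X] = 15*0.2174 - 8*0.2609 + 46*0.0870 + 2*0.3478 + 1*0.0869
= 3.2610 - 2.0872 + 4.0020 + 0.6956 + 0.0869
= 5.9583

E[X] = 5.9583


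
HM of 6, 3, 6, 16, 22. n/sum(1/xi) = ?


Sum of reciprocals = 1/6 + 1/3 + 1/6 + 1/16 + 1/22 = 0.774621
HM = 5/0.774621 = 6.4548

HM = 6.4548


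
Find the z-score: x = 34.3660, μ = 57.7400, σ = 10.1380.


z = (34.3660 - 57.7400)/10.1380
= -23.3740/10.1380
= -2.3056

z = -2.3056


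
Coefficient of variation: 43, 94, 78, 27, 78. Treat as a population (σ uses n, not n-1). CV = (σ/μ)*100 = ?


Mean = 64.0000
SD = 24.9078
CV = (24.9078/64.0000)*100 = 38.9185%

CV = 38.9185%


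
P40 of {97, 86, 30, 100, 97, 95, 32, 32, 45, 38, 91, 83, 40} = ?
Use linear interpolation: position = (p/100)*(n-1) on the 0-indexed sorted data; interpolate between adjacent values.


Sorted: 30, 32, 32, 38, 40, 45, 83, 86, 91, 95, 97, 97, 100
n = 13
Index = 40/100 * 12 = 4.8000
Lower = data[4] = 40, Upper = data[5] = 45
P40 = 40 + 0.8000*(5) = 44.0000

P40 = 44.0000


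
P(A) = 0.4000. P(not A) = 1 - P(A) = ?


P(not A) = 1 - 0.4000 = 0.6000

P(not A) = 0.6000


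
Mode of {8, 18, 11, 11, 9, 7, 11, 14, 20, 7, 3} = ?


Frequencies: 3:1, 7:2, 8:1, 9:1, 11:3, 14:1, 18:1, 20:1
Max frequency = 3
Mode = 11

Mode = 11


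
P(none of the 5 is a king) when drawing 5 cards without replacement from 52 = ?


P(no kings) = (48/52) × (47/51) × (46/50) × (45/49) × (44/48)
= 0.6588

P = 0.6588


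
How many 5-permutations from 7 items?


P(7,5) = 7!/2!
= 5040/2
= 2520

P(7,5) = 2520


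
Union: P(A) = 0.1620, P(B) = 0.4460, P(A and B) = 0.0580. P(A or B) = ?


P(A∪B) = 0.1620 + 0.4460 - 0.0580
= 0.6080 - 0.0580
= 0.5500

P(A∪B) = 0.5500


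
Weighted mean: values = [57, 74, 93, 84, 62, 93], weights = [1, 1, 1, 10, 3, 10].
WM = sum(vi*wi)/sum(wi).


Numerator = 57*1 + 74*1 + 93*1 + 84*10 + 62*3 + 93*10 = 2180
Denominator = 1 + 1 + 1 + 10 + 3 + 10 = 26
WM = 2180/26 = 83.8462

WM = 83.8462


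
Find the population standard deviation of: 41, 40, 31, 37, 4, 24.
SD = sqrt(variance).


Mean = 29.5000
Variance = 163.5833
SD = sqrt(163.5833) = 12.7900

SD = 12.7900


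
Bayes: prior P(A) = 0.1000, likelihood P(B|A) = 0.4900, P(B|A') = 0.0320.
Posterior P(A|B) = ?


P(B) = P(B|A)*P(A) + P(B|A')*P(A')
= 0.4900*0.1000 + 0.0320*0.9000
= 0.049000 + 0.028800 = 0.077800
P(A|B) = 0.049000/0.077800 = 0.6298

P(A|B) = 0.6298


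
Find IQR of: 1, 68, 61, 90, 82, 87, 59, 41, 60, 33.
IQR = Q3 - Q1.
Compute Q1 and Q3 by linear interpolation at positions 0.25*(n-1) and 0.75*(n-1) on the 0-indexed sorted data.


Sorted: 1, 33, 41, 59, 60, 61, 68, 82, 87, 90
Q1 (25th %ile) = 45.5000
Q3 (75th %ile) = 78.5000
IQR = 78.5000 - 45.5000 = 33.0000

IQR = 33.0000


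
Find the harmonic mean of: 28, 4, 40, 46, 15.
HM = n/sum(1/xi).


Sum of reciprocals = 1/28 + 1/4 + 1/40 + 1/46 + 1/15 = 0.399120
HM = 5/0.399120 = 12.5276

HM = 12.5276


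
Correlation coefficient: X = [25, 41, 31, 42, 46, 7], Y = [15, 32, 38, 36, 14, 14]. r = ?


Mean X = 32.0000, Mean Y = 24.8333
SD X = 13.241349, SD Y = 10.652334
Cov = 58.500000
r = 58.500000/(13.241349*10.652334) = 0.4147

r = 0.4147


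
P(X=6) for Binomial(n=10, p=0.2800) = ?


C(10,6) = 210
p^6 = 0.000482
(1-p)^4 = 0.268739
P = 210 * 0.000482 * 0.268739 = 0.0272

P(X=6) = 0.0272


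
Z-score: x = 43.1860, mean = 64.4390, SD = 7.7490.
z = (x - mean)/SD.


z = (43.1860 - 64.4390)/7.7490
= -21.2530/7.7490
= -2.7427

z = -2.7427


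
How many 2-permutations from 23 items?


P(23,2) = 23!/21!
= 25852016738884976640000/51090942171709440000
= 506

P(23,2) = 506


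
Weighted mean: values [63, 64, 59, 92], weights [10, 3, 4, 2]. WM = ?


Numerator = 63*10 + 64*3 + 59*4 + 92*2 = 1242
Denominator = 10 + 3 + 4 + 2 = 19
WM = 1242/19 = 65.3684

WM = 65.3684


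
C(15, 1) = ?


C(15,1) = 15!/(1! × 14!)
= 1307674368000/(1 × 87178291200)
= 15

C(15,1) = 15


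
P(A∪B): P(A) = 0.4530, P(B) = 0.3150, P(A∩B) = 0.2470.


P(A∪B) = 0.4530 + 0.3150 - 0.2470
= 0.7680 - 0.2470
= 0.5210

P(A∪B) = 0.5210


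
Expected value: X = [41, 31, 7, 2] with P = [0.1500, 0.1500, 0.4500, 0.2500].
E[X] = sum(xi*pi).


E[X] = 41*0.1500 + 31*0.1500 + 7*0.4500 + 2*0.2500
= 6.1500 + 4.6500 + 3.1500 + 0.5000
= 14.4500

E[X] = 14.4500


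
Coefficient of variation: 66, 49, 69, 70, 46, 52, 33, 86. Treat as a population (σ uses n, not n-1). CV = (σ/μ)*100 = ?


Mean = 58.8750
SD = 15.7832
CV = (15.7832/58.8750)*100 = 26.8080%

CV = 26.8080%


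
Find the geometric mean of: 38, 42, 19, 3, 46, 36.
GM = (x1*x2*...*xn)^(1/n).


Product = 38 × 42 × 19 × 3 × 46 × 36 = 150649632
GM = 150649632^(1/6) = 23.0672

GM = 23.0672


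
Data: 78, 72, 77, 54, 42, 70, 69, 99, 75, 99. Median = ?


Sorted: 42, 54, 69, 70, 72, 75, 77, 78, 99, 99
n = 10 (even)
Middle values: 72 and 75
Median = (72+75)/2 = 73.5000

Median = 73.5000


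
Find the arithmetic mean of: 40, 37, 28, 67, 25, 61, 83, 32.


Sum = 40 + 37 + 28 + 67 + 25 + 61 + 83 + 32 = 373
n = 8
Mean = 373/8 = 46.6250

Mean = 46.6250


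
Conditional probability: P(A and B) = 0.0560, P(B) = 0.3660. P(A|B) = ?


P(A|B) = 0.0560/0.3660 = 0.1530

P(A|B) = 0.1530


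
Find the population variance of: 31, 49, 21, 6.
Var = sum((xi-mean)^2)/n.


Mean = 26.7500
Squared deviations: 18.0625, 495.0625, 33.0625, 430.5625
Sum = 976.7500
Variance = 976.7500/4 = 244.1875

Variance = 244.1875


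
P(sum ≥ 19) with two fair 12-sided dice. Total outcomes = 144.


Total outcomes = 12×12 = 144
Favorable (sum ≥ 19): 21
P = 21/144 = 0.1458

P = 0.1458


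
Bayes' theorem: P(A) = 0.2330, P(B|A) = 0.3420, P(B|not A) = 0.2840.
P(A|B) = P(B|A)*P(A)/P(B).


P(B) = P(B|A)*P(A) + P(B|A')*P(A')
= 0.3420*0.2330 + 0.2840*0.7670
= 0.079686 + 0.217828 = 0.297514
P(A|B) = 0.079686/0.297514 = 0.2678

P(A|B) = 0.2678


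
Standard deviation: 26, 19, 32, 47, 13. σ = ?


Mean = 27.4000
Variance = 137.0400
SD = sqrt(137.0400) = 11.7064

SD = 11.7064


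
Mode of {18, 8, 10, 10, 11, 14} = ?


Frequencies: 8:1, 10:2, 11:1, 14:1, 18:1
Max frequency = 2
Mode = 10

Mode = 10


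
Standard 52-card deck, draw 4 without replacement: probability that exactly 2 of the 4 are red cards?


Hypergeometric: P(X=2) = C(26,2)·C(26,2) / C(52,4)
= 325 × 325 / 270725
= 105625/270725 = 0.3902

P = 0.3902


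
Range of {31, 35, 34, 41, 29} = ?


Max = 41, Min = 29
Range = 41 - 29 = 12

Range = 12


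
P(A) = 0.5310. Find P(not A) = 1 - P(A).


P(not A) = 1 - 0.5310 = 0.4690

P(not A) = 0.4690


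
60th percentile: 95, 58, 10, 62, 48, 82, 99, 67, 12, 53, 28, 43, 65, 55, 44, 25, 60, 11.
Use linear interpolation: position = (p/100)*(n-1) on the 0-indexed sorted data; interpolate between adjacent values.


Sorted: 10, 11, 12, 25, 28, 43, 44, 48, 53, 55, 58, 60, 62, 65, 67, 82, 95, 99
n = 18
Index = 60/100 * 17 = 10.2000
Lower = data[10] = 58, Upper = data[11] = 60
P60 = 58 + 0.2000*(2) = 58.4000

P60 = 58.4000


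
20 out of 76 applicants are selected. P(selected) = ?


P = 20/76 = 0.2632

P = 0.2632


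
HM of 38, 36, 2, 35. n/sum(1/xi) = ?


Sum of reciprocals = 1/38 + 1/36 + 1/2 + 1/35 = 0.582665
HM = 4/0.582665 = 6.8650

HM = 6.8650


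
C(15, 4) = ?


C(15,4) = 15!/(4! × 11!)
= 1307674368000/(24 × 39916800)
= 1365

C(15,4) = 1365


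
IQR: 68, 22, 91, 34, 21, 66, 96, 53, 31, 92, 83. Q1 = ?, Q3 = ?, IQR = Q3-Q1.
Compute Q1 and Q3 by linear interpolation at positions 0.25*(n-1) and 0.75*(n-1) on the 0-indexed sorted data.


Sorted: 21, 22, 31, 34, 53, 66, 68, 83, 91, 92, 96
Q1 (25th %ile) = 32.5000
Q3 (75th %ile) = 87.0000
IQR = 87.0000 - 32.5000 = 54.5000

IQR = 54.5000


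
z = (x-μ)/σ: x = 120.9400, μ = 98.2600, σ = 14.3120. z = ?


z = (120.9400 - 98.2600)/14.3120
= 22.6800/14.3120
= 1.5847

z = 1.5847


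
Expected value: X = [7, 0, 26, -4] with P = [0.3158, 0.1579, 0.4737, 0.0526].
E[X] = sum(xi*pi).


E[X] = 7*0.3158 + 0*0.1579 + 26*0.4737 - 4*0.0526
= 2.2106 + 0 + 12.3162 - 0.2104
= 14.3164

E[X] = 14.3164


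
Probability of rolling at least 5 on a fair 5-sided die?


Favorable outcomes (roll ≥ 5): 1
Total outcomes = 5
P = 1/5 = 0.2000

P = 0.2000


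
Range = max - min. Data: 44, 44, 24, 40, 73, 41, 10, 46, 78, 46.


Max = 78, Min = 10
Range = 78 - 10 = 68

Range = 68


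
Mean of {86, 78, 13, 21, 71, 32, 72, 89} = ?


Sum = 86 + 78 + 13 + 21 + 71 + 32 + 72 + 89 = 462
n = 8
Mean = 462/8 = 57.7500

Mean = 57.7500


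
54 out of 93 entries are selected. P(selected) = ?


P = 54/93 = 0.5806

P = 0.5806


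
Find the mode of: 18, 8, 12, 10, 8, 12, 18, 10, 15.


Frequencies: 8:2, 10:2, 12:2, 15:1, 18:2
Max frequency = 2
Mode = 8, 10, 12, 18

Mode = 8, 10, 12, 18


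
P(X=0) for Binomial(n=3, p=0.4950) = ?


C(3,0) = 1
p^0 = 1.000000
(1-p)^3 = 0.128788
P = 1 * 1.000000 * 0.128788 = 0.1288

P(X=0) = 0.1288


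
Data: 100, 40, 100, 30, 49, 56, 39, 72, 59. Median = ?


Sorted: 30, 39, 40, 49, 56, 59, 72, 100, 100
n = 9 (odd)
Middle value = 56

Median = 56


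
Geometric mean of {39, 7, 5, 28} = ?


Product = 39 × 7 × 5 × 28 = 38220
GM = 38220^(1/4) = 13.9821

GM = 13.9821


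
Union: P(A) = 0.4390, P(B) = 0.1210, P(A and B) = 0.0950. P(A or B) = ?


P(A∪B) = 0.4390 + 0.1210 - 0.0950
= 0.5600 - 0.0950
= 0.4650

P(A∪B) = 0.4650


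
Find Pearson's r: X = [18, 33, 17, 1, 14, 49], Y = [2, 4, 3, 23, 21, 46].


Mean X = 22.0000, Mean Y = 16.5000
SD X = 15.253415, SD Y = 15.713582
Cov = 102.000000
r = 102.000000/(15.253415*15.713582) = 0.4256

r = 0.4256


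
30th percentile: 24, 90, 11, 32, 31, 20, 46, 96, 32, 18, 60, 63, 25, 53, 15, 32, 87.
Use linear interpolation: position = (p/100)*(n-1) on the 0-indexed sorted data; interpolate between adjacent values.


Sorted: 11, 15, 18, 20, 24, 25, 31, 32, 32, 32, 46, 53, 60, 63, 87, 90, 96
n = 17
Index = 30/100 * 16 = 4.8000
Lower = data[4] = 24, Upper = data[5] = 25
P30 = 24 + 0.8000*(1) = 24.8000

P30 = 24.8000


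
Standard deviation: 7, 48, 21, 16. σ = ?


Mean = 23.0000
Variance = 233.5000
SD = sqrt(233.5000) = 15.2807

SD = 15.2807


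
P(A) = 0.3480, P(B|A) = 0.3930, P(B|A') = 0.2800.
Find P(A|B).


P(B) = P(B|A)*P(A) + P(B|A')*P(A')
= 0.3930*0.3480 + 0.2800*0.6520
= 0.136764 + 0.182560 = 0.319324
P(A|B) = 0.136764/0.319324 = 0.4283

P(A|B) = 0.4283


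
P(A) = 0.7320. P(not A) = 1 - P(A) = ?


P(not A) = 1 - 0.7320 = 0.2680

P(not A) = 0.2680


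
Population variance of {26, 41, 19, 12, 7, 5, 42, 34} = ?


Mean = 23.2500
Squared deviations: 7.5625, 315.0625, 18.0625, 126.5625, 264.0625, 333.0625, 351.5625, 115.5625
Sum = 1531.5000
Variance = 1531.5000/8 = 191.4375

Variance = 191.4375


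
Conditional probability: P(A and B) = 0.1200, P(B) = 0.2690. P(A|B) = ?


P(A|B) = 0.1200/0.2690 = 0.4461

P(A|B) = 0.4461


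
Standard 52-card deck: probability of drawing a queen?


4 queens in 52 cards
P = 4/52 = 0.0769

P = 0.0769


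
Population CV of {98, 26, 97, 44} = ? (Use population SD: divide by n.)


Mean = 66.2500
SD = 31.8934
CV = (31.8934/66.2500)*100 = 48.1409%

CV = 48.1409%


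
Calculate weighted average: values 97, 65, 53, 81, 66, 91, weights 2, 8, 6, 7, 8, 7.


Numerator = 97*2 + 65*8 + 53*6 + 81*7 + 66*8 + 91*7 = 2764
Denominator = 2 + 8 + 6 + 7 + 8 + 7 = 38
WM = 2764/38 = 72.7368

WM = 72.7368


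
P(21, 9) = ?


P(21,9) = 21!/12!
= 51090942171709440000/479001600
= 106661318400

P(21,9) = 106661318400


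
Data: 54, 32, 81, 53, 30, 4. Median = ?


Sorted: 4, 30, 32, 53, 54, 81
n = 6 (even)
Middle values: 32 and 53
Median = (32+53)/2 = 42.5000

Median = 42.5000


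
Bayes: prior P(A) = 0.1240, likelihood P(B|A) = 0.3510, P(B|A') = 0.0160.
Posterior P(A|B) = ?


P(B) = P(B|A)*P(A) + P(B|A')*P(A')
= 0.3510*0.1240 + 0.0160*0.8760
= 0.043524 + 0.014016 = 0.057540
P(A|B) = 0.043524/0.057540 = 0.7564

P(A|B) = 0.7564


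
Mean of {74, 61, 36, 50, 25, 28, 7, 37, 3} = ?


Sum = 74 + 61 + 36 + 50 + 25 + 28 + 7 + 37 + 3 = 321
n = 9
Mean = 321/9 = 35.6667

Mean = 35.6667


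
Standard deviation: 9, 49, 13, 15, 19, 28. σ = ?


Mean = 22.1667
Variance = 178.8056
SD = sqrt(178.8056) = 13.3718

SD = 13.3718


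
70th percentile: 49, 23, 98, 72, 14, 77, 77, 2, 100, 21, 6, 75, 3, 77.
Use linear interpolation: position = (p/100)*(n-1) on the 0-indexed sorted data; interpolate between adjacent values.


Sorted: 2, 3, 6, 14, 21, 23, 49, 72, 75, 77, 77, 77, 98, 100
n = 14
Index = 70/100 * 13 = 9.1000
Lower = data[9] = 77, Upper = data[10] = 77
P70 = 77 + 0.1000*(0) = 77.0000

P70 = 77.0000


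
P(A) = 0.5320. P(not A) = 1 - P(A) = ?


P(not A) = 1 - 0.5320 = 0.4680

P(not A) = 0.4680


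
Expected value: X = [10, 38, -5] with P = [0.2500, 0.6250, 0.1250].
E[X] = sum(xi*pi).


E[X] = 10*0.2500 + 38*0.6250 - 5*0.1250
= 2.5000 + 23.7500 - 0.6250
= 25.6250

E[X] = 25.6250


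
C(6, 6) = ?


C(6,6) = 6!/(6! × 0!)
= 720/(720 × 1)
= 1

C(6,6) = 1


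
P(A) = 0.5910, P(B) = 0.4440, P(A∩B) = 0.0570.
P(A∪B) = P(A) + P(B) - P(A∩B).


P(A∪B) = 0.5910 + 0.4440 - 0.0570
= 1.0350 - 0.0570
= 0.9780

P(A∪B) = 0.9780


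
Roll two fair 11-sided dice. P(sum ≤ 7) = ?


Total outcomes = 11×11 = 121
Favorable (sum ≤ 7): 21
P = 21/121 = 0.1736

P = 0.1736


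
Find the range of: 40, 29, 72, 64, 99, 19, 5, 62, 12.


Max = 99, Min = 5
Range = 99 - 5 = 94

Range = 94


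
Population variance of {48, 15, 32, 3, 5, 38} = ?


Mean = 23.5000
Squared deviations: 600.2500, 72.2500, 72.2500, 420.2500, 342.2500, 210.2500
Sum = 1717.5000
Variance = 1717.5000/6 = 286.2500

Variance = 286.2500


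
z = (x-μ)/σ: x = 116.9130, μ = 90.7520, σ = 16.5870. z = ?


z = (116.9130 - 90.7520)/16.5870
= 26.1610/16.5870
= 1.5772

z = 1.5772


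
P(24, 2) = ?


P(24,2) = 24!/22!
= 620448401733239439360000/1124000727777607680000
= 552

P(24,2) = 552


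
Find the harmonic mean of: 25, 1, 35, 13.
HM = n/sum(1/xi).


Sum of reciprocals = 1/25 + 1/1 + 1/35 + 1/13 = 1.145495
HM = 4/1.145495 = 3.4919

HM = 3.4919


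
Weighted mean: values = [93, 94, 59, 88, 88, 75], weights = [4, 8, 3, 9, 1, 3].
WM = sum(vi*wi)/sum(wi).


Numerator = 93*4 + 94*8 + 59*3 + 88*9 + 88*1 + 75*3 = 2406
Denominator = 4 + 8 + 3 + 9 + 1 + 3 = 28
WM = 2406/28 = 85.9286

WM = 85.9286


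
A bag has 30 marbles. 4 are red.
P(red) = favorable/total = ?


P = 4/30 = 0.1333

P = 0.1333


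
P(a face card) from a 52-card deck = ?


12 face cards in 52 cards
P = 12/52 = 0.2308

P = 0.2308


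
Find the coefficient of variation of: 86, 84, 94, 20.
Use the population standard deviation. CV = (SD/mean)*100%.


Mean = 71.0000
SD = 29.6816
CV = (29.6816/71.0000)*100 = 41.8051%

CV = 41.8051%


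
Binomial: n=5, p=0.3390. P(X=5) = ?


C(5,5) = 1
p^5 = 0.004477
(1-p)^0 = 1.000000
P = 1 * 0.004477 * 1.000000 = 0.0045

P(X=5) = 0.0045


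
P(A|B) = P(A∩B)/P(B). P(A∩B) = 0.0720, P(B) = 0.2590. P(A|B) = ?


P(A|B) = 0.0720/0.2590 = 0.2780

P(A|B) = 0.2780


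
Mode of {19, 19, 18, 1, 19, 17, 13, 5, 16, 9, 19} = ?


Frequencies: 1:1, 5:1, 9:1, 13:1, 16:1, 17:1, 18:1, 19:4
Max frequency = 4
Mode = 19

Mode = 19


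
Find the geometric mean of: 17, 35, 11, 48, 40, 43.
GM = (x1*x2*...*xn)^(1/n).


Product = 17 × 35 × 11 × 48 × 40 × 43 = 540355200
GM = 540355200^(1/6) = 28.5395

GM = 28.5395


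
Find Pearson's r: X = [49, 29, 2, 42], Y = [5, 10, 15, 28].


Mean X = 30.5000, Mean Y = 14.5000
SD X = 17.951323, SD Y = 8.558621
Cov = -7.000000
r = -7.000000/(17.951323*8.558621) = -0.0456

r = -0.0456


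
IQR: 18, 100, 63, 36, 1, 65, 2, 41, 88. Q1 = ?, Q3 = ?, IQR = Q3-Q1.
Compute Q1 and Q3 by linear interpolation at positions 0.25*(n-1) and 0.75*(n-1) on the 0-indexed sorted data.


Sorted: 1, 2, 18, 36, 41, 63, 65, 88, 100
Q1 (25th %ile) = 18.0000
Q3 (75th %ile) = 65.0000
IQR = 65.0000 - 18.0000 = 47.0000

IQR = 47.0000


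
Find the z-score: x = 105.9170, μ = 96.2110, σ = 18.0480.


z = (105.9170 - 96.2110)/18.0480
= 9.7060/18.0480
= 0.5378

z = 0.5378


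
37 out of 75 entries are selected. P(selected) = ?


P = 37/75 = 0.4933

P = 0.4933


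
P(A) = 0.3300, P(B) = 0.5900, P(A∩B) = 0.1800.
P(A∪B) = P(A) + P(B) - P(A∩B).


P(A∪B) = 0.3300 + 0.5900 - 0.1800
= 0.9200 - 0.1800
= 0.7400

P(A∪B) = 0.7400


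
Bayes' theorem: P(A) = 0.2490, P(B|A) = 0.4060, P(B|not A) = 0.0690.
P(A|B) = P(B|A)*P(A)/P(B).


P(B) = P(B|A)*P(A) + P(B|A')*P(A')
= 0.4060*0.2490 + 0.0690*0.7510
= 0.101094 + 0.051819 = 0.152913
P(A|B) = 0.101094/0.152913 = 0.6611

P(A|B) = 0.6611


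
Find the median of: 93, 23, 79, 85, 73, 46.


Sorted: 23, 46, 73, 79, 85, 93
n = 6 (even)
Middle values: 73 and 79
Median = (73+79)/2 = 76.0000

Median = 76.0000


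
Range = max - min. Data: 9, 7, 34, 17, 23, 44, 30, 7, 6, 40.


Max = 44, Min = 6
Range = 44 - 6 = 38

Range = 38


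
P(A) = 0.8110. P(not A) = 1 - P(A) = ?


P(not A) = 1 - 0.8110 = 0.1890

P(not A) = 0.1890


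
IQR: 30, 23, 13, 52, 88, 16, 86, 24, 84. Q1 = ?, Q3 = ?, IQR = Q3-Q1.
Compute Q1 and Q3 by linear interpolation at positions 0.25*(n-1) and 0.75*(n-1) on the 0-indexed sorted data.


Sorted: 13, 16, 23, 24, 30, 52, 84, 86, 88
Q1 (25th %ile) = 23.0000
Q3 (75th %ile) = 84.0000
IQR = 84.0000 - 23.0000 = 61.0000

IQR = 61.0000


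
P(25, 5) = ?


P(25,5) = 25!/20!
= 15511210043330985984000000/2432902008176640000
= 6375600

P(25,5) = 6375600


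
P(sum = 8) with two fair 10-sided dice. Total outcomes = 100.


Total outcomes = 10×10 = 100
Favorable (sum = 8): 7
P = 7/100 = 0.0700

P = 0.0700


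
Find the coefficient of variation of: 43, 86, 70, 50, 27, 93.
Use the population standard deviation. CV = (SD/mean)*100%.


Mean = 61.5000
SD = 23.5567
CV = (23.5567/61.5000)*100 = 38.3035%

CV = 38.3035%


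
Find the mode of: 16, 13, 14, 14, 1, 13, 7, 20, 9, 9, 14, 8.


Frequencies: 1:1, 7:1, 8:1, 9:2, 13:2, 14:3, 16:1, 20:1
Max frequency = 3
Mode = 14

Mode = 14


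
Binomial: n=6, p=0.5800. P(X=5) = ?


C(6,5) = 6
p^5 = 0.065636
(1-p)^1 = 0.420000
P = 6 * 0.065636 * 0.420000 = 0.1654

P(X=5) = 0.1654


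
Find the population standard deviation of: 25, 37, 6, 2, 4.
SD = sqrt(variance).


Mean = 14.8000
Variance = 190.9600
SD = sqrt(190.9600) = 13.8188

SD = 13.8188


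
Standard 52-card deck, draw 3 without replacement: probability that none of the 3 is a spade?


P(no spades) = (39/52) × (38/51) × (37/50)
= 0.4135

P = 0.4135


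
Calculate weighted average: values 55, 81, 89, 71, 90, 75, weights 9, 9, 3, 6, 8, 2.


Numerator = 55*9 + 81*9 + 89*3 + 71*6 + 90*8 + 75*2 = 2787
Denominator = 9 + 9 + 3 + 6 + 8 + 2 = 37
WM = 2787/37 = 75.3243

WM = 75.3243


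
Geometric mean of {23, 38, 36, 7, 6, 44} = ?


Product = 23 × 38 × 36 × 7 × 6 × 44 = 58145472
GM = 58145472^(1/6) = 19.6828

GM = 19.6828


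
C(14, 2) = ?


C(14,2) = 14!/(2! × 12!)
= 87178291200/(2 × 479001600)
= 91

C(14,2) = 91


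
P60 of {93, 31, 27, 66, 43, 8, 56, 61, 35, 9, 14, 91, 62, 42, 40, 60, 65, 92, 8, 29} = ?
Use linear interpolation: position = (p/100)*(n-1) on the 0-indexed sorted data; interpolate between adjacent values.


Sorted: 8, 8, 9, 14, 27, 29, 31, 35, 40, 42, 43, 56, 60, 61, 62, 65, 66, 91, 92, 93
n = 20
Index = 60/100 * 19 = 11.4000
Lower = data[11] = 56, Upper = data[12] = 60
P60 = 56 + 0.4000*(4) = 57.6000

P60 = 57.6000
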